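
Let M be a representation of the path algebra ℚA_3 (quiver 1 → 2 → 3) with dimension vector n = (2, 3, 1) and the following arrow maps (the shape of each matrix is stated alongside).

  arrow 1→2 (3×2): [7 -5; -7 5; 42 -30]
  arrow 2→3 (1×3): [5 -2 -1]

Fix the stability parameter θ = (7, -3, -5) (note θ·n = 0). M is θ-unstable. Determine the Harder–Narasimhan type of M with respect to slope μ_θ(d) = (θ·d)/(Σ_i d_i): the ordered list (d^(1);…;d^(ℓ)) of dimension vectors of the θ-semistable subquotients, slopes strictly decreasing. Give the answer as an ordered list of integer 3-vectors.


Barcode: M ≅ I[1,1], I[1,3], I[2,2]^2. HN layers by μ_θ (3 steps, strictly decreasing):
  μ^(1)=7; μ^(2)=-1/3; μ^(3)=-3

((1, 0, 0); (1, 1, 1); (0, 2, 0))


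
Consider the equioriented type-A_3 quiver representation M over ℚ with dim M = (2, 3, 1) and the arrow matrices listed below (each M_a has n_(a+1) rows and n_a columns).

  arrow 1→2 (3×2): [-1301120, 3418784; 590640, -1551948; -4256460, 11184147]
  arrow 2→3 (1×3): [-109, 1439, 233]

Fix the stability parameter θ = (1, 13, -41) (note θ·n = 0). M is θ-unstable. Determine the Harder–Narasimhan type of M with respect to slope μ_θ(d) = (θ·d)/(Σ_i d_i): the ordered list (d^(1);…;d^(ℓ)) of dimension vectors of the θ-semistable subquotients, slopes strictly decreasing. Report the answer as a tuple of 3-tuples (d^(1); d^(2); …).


Interval decomposition of M: I[1,1], I[1,3], I[2,2]^2.
HN type (ℓ=3): μ^(1)=13; μ^(2)=1; μ^(3)=-9

((0, 2, 0); (1, 0, 0); (1, 1, 1))


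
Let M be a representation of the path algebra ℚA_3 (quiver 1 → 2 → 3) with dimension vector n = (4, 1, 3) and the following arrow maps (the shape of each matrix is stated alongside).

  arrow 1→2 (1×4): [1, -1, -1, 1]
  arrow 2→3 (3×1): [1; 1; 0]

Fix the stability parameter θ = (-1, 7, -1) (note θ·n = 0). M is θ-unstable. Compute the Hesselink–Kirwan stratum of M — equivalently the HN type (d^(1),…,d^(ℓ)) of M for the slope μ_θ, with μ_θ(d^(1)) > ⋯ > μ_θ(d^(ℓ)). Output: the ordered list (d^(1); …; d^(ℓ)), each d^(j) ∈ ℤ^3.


Via rank(M_{q-1}∘⋯∘M_p): M ≅ I[1,1]^3, I[1,3], I[3,3]^2.
μ_θ-semistable layers: μ^(1)=3; μ^(2)=-1

((0, 1, 1); (4, 0, 2))


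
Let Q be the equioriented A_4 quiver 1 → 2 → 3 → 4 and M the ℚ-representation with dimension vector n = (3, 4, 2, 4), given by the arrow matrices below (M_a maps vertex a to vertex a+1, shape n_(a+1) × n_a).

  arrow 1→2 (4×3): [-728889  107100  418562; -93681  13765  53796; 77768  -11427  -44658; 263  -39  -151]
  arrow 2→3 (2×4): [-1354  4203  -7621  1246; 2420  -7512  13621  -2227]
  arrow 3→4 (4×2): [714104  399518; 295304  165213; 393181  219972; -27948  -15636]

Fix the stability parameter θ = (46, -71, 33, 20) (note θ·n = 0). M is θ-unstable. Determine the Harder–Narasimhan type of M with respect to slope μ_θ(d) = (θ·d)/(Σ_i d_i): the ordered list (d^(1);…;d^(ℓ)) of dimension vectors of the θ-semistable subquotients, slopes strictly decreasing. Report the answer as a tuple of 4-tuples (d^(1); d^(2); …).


Barcode: M ≅ I[1,2], I[1,4]^2, I[2,2], I[4,4]^2. HN layers by μ_θ (4 steps, strictly decreasing):
  μ^(1)=53/2; μ^(2)=20; μ^(3)=-25/2; μ^(4)=-71

((0, 0, 2, 2); (0, 0, 0, 2); (3, 3, 0, 0); (0, 1, 0, 0))


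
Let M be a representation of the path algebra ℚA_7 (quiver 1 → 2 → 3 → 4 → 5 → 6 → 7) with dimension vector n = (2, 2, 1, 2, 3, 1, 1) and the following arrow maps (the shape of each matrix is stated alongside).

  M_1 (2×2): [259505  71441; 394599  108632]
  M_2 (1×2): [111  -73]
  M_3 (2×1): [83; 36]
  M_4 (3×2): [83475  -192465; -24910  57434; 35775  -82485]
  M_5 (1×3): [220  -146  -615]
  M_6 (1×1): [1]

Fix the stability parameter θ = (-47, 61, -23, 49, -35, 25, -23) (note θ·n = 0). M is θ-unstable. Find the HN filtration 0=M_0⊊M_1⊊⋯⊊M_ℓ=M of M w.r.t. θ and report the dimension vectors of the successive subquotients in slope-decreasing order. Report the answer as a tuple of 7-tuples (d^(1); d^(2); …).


Via rank(M_{q-1}∘⋯∘M_p): M ≅ I[1,2], I[1,7], I[4,4], I[5,5]^2.
μ_θ-semistable layers: μ^(1)=61; μ^(2)=49; μ^(3)=9; μ^(4)=-35; μ^(5)=-47

((0, 1, 0, 0, 0, 0, 0); (0, 0, 0, 1, 0, 0, 0); (0, 1, 1, 1, 1, 1, 1); (0, 0, 0, 0, 2, 0, 0); (2, 0, 0, 0, 0, 0, 0))


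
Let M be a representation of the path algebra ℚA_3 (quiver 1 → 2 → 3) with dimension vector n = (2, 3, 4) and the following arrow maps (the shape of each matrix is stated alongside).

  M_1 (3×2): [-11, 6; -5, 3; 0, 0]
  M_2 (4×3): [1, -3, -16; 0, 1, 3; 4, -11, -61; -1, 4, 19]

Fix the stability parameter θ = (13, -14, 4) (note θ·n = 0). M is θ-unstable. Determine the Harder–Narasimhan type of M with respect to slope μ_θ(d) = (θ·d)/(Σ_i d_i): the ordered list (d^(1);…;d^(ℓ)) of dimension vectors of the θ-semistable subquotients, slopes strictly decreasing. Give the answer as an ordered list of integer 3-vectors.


Via rank(M_{q-1}∘⋯∘M_p): M ≅ I[1,3]^2, I[2,2], I[3,3]^2.
μ_θ-semistable layers: μ^(1)=4; μ^(2)=-1/2; μ^(3)=-14

((0, 0, 4); (2, 2, 0); (0, 1, 0))


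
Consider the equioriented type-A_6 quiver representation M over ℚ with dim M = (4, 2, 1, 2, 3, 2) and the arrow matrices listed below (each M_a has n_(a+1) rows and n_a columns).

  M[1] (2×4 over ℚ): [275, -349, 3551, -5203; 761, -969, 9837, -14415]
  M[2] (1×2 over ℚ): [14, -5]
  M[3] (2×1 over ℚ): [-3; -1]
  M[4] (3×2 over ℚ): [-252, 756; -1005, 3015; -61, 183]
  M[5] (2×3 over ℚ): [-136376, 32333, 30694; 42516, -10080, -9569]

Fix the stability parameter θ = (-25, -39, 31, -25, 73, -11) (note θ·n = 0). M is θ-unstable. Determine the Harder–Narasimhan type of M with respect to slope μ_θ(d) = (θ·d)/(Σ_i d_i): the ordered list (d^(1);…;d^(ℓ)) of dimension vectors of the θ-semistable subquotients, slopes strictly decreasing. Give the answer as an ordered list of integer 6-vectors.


Interval decomposition of M: I[1,1]^2, I[1,2], I[1,4], I[4,6], I[5,5], I[5,6].
HN type (ℓ=5): μ^(1)=73; μ^(2)=31; μ^(3)=3; μ^(4)=-25; μ^(5)=-32

((0, 0, 0, 0, 1, 0); (0, 0, 0, 0, 2, 2); (0, 0, 1, 1, 0, 0); (2, 0, 0, 1, 0, 0); (2, 2, 0, 0, 0, 0))


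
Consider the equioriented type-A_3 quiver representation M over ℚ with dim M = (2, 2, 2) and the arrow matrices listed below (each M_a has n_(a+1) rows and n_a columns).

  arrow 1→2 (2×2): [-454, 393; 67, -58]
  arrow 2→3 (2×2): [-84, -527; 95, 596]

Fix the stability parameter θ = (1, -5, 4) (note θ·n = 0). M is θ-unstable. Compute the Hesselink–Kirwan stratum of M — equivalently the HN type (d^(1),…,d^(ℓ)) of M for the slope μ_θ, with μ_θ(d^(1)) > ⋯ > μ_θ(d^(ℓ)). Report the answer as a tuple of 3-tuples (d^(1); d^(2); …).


Interval decomposition of M: I[1,3]^2.
HN type (ℓ=2): μ^(1)=4; μ^(2)=-2

((0, 0, 2); (2, 2, 0))


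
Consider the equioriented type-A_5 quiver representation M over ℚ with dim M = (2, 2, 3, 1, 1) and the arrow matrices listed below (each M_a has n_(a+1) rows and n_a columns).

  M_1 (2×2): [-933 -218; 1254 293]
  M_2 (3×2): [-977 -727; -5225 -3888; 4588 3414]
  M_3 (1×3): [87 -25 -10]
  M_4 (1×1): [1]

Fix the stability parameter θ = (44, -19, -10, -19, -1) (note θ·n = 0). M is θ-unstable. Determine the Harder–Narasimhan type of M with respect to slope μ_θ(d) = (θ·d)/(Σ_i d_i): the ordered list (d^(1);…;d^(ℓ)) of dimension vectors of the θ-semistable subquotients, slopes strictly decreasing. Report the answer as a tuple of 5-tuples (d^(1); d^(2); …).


Via rank(M_{q-1}∘⋯∘M_p): M ≅ I[1,3], I[1,5], I[3,3].
μ_θ-semistable layers: μ^(1)=5; μ^(2)=-1; μ^(3)=-10

((1, 1, 1, 0, 0); (1, 1, 1, 1, 1); (0, 0, 1, 0, 0))


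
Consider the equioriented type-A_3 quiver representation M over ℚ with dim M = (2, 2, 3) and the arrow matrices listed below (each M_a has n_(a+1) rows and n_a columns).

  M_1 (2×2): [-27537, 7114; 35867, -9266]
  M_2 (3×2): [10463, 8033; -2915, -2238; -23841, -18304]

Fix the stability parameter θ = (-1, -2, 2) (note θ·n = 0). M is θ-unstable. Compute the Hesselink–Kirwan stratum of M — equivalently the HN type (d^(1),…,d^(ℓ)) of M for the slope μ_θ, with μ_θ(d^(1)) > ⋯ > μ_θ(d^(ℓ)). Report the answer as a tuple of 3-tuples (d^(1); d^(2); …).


Interval decomposition of M: I[1,3]^2, I[3,3].
HN type (ℓ=2): μ^(1)=2; μ^(2)=-3/2

((0, 0, 3); (2, 2, 0))


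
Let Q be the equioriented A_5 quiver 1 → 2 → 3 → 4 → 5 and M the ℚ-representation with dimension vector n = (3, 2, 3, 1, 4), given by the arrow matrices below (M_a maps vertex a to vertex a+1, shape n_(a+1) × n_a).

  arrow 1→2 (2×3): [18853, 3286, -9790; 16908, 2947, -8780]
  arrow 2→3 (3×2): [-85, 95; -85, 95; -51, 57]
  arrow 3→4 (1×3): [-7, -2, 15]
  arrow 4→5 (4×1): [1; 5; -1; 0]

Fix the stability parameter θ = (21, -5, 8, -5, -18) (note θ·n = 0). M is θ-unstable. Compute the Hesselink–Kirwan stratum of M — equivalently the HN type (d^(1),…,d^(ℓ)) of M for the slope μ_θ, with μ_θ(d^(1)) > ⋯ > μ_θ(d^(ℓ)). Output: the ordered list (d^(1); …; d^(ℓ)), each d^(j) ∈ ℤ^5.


Interval decomposition of M: I[1,1], I[1,2], I[1,3], I[3,3], I[3,5], I[5,5]^3.
HN type (ℓ=4): μ^(1)=21; μ^(2)=8; μ^(3)=-5; μ^(4)=-18

((1, 0, 0, 0, 0); (2, 2, 2, 0, 0); (0, 0, 1, 1, 1); (0, 0, 0, 0, 3))


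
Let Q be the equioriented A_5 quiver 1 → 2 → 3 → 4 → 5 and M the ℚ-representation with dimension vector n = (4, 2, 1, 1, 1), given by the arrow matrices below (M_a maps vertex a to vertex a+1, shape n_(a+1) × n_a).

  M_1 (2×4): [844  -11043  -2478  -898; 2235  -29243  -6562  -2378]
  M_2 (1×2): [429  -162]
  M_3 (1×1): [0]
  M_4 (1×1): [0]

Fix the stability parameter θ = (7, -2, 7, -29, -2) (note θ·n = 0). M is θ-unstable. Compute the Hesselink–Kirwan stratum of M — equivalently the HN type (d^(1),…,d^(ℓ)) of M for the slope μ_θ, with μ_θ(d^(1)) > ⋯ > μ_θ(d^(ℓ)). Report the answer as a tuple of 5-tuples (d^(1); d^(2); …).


Barcode: M ≅ I[1,1]^2, I[1,2], I[1,3], I[4,4], I[5,5]. HN layers by μ_θ (4 steps, strictly decreasing):
  μ^(1)=7; μ^(2)=5/2; μ^(3)=-2; μ^(4)=-29

((2, 0, 1, 0, 0); (2, 2, 0, 0, 0); (0, 0, 0, 0, 1); (0, 0, 0, 1, 0))


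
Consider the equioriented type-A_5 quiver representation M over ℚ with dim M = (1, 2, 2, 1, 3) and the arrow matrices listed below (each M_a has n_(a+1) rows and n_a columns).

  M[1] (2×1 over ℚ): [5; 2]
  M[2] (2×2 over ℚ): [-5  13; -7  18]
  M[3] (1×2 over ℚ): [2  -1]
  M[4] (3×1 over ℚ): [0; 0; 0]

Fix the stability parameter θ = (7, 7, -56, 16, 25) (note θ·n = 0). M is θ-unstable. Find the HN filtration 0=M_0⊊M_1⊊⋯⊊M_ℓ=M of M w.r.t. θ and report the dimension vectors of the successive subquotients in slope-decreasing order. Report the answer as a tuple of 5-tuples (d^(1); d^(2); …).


Via rank(M_{q-1}∘⋯∘M_p): M ≅ I[1,4], I[2,3], I[5,5]^3.
μ_θ-semistable layers: μ^(1)=25; μ^(2)=16; μ^(3)=-14; μ^(4)=-49/2

((0, 0, 0, 0, 3); (0, 0, 0, 1, 0); (1, 1, 1, 0, 0); (0, 1, 1, 0, 0))


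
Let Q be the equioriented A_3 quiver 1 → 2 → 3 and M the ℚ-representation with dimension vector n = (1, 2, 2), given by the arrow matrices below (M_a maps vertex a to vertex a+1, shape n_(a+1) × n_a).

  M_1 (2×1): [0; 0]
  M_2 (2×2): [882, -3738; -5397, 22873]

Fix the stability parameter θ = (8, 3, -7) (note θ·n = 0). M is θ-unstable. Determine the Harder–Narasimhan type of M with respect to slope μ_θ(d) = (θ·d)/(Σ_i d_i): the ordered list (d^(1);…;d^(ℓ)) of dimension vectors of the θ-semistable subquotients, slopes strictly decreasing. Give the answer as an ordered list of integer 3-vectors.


Via rank(M_{q-1}∘⋯∘M_p): M ≅ I[1,1], I[2,2], I[2,3], I[3,3].
μ_θ-semistable layers: μ^(1)=8; μ^(2)=3; μ^(3)=-2; μ^(4)=-7

((1, 0, 0); (0, 1, 0); (0, 1, 1); (0, 0, 1))


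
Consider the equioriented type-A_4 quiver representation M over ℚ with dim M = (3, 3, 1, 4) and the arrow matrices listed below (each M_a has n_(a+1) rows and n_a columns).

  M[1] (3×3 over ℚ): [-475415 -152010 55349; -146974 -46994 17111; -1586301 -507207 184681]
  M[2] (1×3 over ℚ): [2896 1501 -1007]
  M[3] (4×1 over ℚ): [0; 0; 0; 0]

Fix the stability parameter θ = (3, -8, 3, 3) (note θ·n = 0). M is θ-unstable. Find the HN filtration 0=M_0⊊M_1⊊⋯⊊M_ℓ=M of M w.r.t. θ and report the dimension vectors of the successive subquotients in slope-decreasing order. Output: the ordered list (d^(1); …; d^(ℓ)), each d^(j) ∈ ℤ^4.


Barcode: M ≅ I[1,2]^2, I[1,3], I[4,4]^4. HN layers by μ_θ (2 steps, strictly decreasing):
  μ^(1)=3; μ^(2)=-5/2

((0, 0, 1, 4); (3, 3, 0, 0))


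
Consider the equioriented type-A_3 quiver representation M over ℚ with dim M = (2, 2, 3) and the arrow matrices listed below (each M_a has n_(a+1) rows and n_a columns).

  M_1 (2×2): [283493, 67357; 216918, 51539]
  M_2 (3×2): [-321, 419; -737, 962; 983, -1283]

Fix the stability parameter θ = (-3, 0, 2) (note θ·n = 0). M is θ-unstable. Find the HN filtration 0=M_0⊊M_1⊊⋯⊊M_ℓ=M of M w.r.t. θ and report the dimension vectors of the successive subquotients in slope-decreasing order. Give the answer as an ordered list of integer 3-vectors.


Via rank(M_{q-1}∘⋯∘M_p): M ≅ I[1,3]^2, I[3,3].
μ_θ-semistable layers: μ^(1)=2; μ^(2)=0; μ^(3)=-3

((0, 0, 3); (0, 2, 0); (2, 0, 0))


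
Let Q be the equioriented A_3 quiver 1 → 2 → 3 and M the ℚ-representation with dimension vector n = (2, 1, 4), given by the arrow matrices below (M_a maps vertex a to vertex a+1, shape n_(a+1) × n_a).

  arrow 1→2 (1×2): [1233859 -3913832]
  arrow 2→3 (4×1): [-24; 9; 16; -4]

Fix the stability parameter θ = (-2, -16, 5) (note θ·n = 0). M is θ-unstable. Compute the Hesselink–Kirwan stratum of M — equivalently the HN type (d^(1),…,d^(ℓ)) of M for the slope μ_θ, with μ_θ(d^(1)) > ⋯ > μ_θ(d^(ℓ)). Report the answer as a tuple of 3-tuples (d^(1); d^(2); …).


Barcode: M ≅ I[1,1], I[1,3], I[3,3]^3. HN layers by μ_θ (3 steps, strictly decreasing):
  μ^(1)=5; μ^(2)=-2; μ^(3)=-9

((0, 0, 4); (1, 0, 0); (1, 1, 0))


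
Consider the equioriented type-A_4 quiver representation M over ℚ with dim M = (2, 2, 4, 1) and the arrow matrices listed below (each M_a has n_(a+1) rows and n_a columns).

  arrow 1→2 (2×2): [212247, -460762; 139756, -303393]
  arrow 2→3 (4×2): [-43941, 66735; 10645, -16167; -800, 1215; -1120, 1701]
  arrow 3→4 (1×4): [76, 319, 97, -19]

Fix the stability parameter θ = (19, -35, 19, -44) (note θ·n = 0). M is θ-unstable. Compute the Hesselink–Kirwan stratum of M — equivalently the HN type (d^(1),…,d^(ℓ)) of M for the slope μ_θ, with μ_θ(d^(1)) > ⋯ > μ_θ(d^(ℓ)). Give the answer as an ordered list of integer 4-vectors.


Barcode: M ≅ I[1,3], I[1,4], I[3,3]^2. HN layers by μ_θ (3 steps, strictly decreasing):
  μ^(1)=19; μ^(2)=-8; μ^(3)=-41/4

((0, 0, 3, 0); (1, 1, 0, 0); (1, 1, 1, 1))


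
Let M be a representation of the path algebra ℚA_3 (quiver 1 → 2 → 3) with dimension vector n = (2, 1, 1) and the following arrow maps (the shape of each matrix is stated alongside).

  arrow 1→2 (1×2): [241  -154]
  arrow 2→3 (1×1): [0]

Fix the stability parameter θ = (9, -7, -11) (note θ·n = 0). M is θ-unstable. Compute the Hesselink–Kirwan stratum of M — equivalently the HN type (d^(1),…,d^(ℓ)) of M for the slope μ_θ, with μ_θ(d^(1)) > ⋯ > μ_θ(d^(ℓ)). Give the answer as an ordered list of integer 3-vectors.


Via rank(M_{q-1}∘⋯∘M_p): M ≅ I[1,1], I[1,2], I[3,3].
μ_θ-semistable layers: μ^(1)=9; μ^(2)=1; μ^(3)=-11

((1, 0, 0); (1, 1, 0); (0, 0, 1))


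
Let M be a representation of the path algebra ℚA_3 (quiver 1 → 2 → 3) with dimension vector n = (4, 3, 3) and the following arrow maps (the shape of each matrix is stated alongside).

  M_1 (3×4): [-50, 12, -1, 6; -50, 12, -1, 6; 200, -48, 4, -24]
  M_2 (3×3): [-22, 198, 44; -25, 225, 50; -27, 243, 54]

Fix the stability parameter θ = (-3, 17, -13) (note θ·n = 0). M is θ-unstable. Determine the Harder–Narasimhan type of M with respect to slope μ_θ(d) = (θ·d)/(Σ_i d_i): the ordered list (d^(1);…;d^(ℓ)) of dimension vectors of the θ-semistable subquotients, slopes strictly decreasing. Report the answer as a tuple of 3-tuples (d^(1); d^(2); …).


Via rank(M_{q-1}∘⋯∘M_p): M ≅ I[1,1]^3, I[1,2], I[2,2], I[2,3], I[3,3]^2.
μ_θ-semistable layers: μ^(1)=17; μ^(2)=2; μ^(3)=-3; μ^(4)=-13

((0, 2, 0); (0, 1, 1); (4, 0, 0); (0, 0, 2))


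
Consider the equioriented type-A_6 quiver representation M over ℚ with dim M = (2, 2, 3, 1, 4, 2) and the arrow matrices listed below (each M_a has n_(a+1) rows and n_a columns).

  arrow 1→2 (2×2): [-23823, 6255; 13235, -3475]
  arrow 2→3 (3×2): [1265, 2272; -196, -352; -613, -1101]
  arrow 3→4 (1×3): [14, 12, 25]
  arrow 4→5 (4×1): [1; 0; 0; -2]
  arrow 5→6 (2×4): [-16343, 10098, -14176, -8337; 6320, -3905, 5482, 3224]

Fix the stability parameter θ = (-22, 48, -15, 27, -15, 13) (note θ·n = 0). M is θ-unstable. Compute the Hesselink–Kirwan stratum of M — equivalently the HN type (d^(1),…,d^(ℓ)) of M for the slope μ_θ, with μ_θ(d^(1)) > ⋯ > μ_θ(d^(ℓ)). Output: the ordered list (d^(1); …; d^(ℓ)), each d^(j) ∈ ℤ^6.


Via rank(M_{q-1}∘⋯∘M_p): M ≅ I[1,1], I[1,6], I[2,3], I[3,3], I[5,5]^2, I[5,6].
μ_θ-semistable layers: μ^(1)=33/2; μ^(2)=13; μ^(3)=45/4; μ^(4)=-15; μ^(5)=-22

((0, 1, 1, 0, 0, 0); (0, 0, 0, 0, 0, 2); (0, 1, 1, 1, 1, 0); (0, 0, 1, 0, 3, 0); (2, 0, 0, 0, 0, 0))


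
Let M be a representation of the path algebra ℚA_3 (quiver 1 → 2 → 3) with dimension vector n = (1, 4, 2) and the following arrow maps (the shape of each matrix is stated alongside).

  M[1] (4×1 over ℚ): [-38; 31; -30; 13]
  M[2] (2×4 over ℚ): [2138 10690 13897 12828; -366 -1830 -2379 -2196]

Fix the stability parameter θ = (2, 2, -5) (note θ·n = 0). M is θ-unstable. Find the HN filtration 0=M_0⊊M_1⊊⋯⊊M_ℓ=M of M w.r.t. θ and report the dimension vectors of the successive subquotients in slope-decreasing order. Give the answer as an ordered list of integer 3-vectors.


Via rank(M_{q-1}∘⋯∘M_p): M ≅ I[1,2], I[2,2]^2, I[2,3], I[3,3].
μ_θ-semistable layers: μ^(1)=2; μ^(2)=-3/2; μ^(3)=-5

((1, 3, 0); (0, 1, 1); (0, 0, 1))


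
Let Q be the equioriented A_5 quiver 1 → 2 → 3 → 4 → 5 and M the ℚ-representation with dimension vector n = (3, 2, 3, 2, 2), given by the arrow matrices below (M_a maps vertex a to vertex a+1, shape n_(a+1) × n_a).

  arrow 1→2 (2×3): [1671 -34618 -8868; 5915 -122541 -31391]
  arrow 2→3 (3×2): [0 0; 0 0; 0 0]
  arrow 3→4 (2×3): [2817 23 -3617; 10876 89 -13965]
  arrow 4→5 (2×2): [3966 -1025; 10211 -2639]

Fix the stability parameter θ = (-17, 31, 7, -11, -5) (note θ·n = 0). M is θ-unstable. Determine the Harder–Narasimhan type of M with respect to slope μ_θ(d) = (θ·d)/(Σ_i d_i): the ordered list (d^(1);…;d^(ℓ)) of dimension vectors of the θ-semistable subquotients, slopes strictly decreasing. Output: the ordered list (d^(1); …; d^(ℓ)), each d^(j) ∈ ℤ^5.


Interval decomposition of M: I[1,1], I[1,2]^2, I[3,3], I[3,5]^2.
HN type (ℓ=4): μ^(1)=31; μ^(2)=7; μ^(3)=-3; μ^(4)=-17

((0, 2, 0, 0, 0); (0, 0, 1, 0, 0); (0, 0, 2, 2, 2); (3, 0, 0, 0, 0))


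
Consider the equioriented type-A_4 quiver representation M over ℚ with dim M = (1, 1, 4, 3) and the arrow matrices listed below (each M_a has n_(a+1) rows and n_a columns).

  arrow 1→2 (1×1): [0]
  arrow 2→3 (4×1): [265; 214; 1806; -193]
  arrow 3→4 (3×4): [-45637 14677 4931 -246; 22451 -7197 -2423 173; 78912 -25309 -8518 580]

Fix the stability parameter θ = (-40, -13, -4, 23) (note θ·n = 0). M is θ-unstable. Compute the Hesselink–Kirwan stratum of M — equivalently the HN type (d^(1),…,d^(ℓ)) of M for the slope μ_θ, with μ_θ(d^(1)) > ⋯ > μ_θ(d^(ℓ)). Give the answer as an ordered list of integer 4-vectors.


Via rank(M_{q-1}∘⋯∘M_p): M ≅ I[1,1], I[2,4], I[3,3], I[3,4]^2.
μ_θ-semistable layers: μ^(1)=23; μ^(2)=-4; μ^(3)=-13; μ^(4)=-40

((0, 0, 0, 3); (0, 0, 4, 0); (0, 1, 0, 0); (1, 0, 0, 0))


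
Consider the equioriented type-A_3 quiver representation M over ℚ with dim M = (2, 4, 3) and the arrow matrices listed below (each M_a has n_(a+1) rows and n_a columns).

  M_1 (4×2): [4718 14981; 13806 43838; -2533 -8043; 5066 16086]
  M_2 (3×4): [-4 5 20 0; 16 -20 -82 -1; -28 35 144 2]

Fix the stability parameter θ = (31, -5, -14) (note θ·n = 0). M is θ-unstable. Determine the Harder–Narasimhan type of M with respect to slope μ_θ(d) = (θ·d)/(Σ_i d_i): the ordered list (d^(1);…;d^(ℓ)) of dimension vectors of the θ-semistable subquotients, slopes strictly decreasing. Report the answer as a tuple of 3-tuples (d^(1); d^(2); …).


Barcode: M ≅ I[1,2], I[1,3], I[2,2], I[2,3], I[3,3]. HN layers by μ_θ (5 steps, strictly decreasing):
  μ^(1)=13; μ^(2)=4; μ^(3)=-5; μ^(4)=-19/2; μ^(5)=-14

((1, 1, 0); (1, 1, 1); (0, 1, 0); (0, 1, 1); (0, 0, 1))


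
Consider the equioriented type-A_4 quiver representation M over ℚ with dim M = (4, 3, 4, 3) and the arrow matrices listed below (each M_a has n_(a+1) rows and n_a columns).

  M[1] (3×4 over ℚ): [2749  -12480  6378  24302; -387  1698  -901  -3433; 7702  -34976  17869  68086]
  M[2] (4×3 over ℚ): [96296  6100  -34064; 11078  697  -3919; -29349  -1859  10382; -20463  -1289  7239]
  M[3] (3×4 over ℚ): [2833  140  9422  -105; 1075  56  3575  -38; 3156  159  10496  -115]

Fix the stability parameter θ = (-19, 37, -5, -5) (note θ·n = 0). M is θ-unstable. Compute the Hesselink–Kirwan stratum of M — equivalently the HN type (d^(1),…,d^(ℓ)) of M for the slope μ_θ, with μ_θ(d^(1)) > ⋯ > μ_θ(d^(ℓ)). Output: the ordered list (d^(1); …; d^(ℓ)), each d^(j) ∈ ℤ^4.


Barcode: M ≅ I[1,1], I[1,4]^3, I[3,3]. HN layers by μ_θ (3 steps, strictly decreasing):
  μ^(1)=9; μ^(2)=-5; μ^(3)=-19

((0, 3, 3, 3); (0, 0, 1, 0); (4, 0, 0, 0))


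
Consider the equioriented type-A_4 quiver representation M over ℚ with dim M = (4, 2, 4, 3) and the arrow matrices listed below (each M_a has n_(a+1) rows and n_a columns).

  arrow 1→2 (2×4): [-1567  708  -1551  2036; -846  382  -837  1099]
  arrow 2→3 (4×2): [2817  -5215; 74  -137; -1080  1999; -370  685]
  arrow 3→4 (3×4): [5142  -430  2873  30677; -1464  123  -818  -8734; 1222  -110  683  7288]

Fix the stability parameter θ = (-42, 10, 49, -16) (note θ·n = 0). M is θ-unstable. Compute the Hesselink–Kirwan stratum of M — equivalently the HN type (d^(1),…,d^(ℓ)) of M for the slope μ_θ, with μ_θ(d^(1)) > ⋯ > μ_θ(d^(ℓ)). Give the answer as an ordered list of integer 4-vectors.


Via rank(M_{q-1}∘⋯∘M_p): M ≅ I[1,1]^2, I[1,3], I[1,4], I[3,4]^2.
μ_θ-semistable layers: μ^(1)=49; μ^(2)=33/2; μ^(3)=10; μ^(4)=-42

((0, 0, 1, 0); (0, 0, 3, 3); (0, 2, 0, 0); (4, 0, 0, 0))


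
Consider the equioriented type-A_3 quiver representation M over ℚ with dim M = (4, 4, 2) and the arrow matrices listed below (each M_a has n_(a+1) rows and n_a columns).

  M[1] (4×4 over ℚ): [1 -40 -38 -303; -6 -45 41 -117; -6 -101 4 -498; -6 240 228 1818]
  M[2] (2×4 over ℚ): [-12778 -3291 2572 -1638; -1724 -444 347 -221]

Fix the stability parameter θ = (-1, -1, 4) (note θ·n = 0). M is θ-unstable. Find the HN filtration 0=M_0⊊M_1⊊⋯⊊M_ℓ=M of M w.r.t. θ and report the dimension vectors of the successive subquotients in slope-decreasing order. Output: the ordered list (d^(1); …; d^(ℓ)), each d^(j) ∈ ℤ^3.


Via rank(M_{q-1}∘⋯∘M_p): M ≅ I[1,1], I[1,2], I[1,3]^2, I[2,2].
μ_θ-semistable layers: μ^(1)=4; μ^(2)=-1

((0, 0, 2); (4, 4, 0))


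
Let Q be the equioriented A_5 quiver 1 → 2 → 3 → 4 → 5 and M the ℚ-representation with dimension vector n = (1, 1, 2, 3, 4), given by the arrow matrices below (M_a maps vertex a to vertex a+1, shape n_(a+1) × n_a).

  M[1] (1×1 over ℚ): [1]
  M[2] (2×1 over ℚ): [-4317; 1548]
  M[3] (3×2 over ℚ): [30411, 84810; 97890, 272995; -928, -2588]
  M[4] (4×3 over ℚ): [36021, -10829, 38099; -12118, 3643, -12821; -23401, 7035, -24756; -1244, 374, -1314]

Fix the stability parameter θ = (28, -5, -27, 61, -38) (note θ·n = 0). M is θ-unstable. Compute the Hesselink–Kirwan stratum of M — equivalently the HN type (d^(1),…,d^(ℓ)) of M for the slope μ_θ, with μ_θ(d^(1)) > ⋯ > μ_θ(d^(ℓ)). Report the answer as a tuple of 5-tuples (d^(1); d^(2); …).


Via rank(M_{q-1}∘⋯∘M_p): M ≅ I[1,5], I[3,5], I[4,5], I[5,5].
μ_θ-semistable layers: μ^(1)=23/2; μ^(2)=-4/3; μ^(3)=-27; μ^(4)=-38

((0, 0, 0, 3, 3); (1, 1, 1, 0, 0); (0, 0, 1, 0, 0); (0, 0, 0, 0, 1))


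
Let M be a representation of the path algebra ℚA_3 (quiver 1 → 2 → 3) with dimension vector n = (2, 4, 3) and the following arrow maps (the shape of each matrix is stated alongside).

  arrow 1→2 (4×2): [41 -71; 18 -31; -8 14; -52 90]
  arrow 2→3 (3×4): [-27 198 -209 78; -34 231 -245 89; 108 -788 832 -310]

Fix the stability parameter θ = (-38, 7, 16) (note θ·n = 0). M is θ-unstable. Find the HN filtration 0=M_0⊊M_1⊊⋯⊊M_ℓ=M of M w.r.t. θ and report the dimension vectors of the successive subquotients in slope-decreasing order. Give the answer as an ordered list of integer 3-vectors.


Interval decomposition of M: I[1,3]^2, I[2,2], I[2,3].
HN type (ℓ=3): μ^(1)=16; μ^(2)=7; μ^(3)=-38

((0, 0, 3); (0, 4, 0); (2, 0, 0))


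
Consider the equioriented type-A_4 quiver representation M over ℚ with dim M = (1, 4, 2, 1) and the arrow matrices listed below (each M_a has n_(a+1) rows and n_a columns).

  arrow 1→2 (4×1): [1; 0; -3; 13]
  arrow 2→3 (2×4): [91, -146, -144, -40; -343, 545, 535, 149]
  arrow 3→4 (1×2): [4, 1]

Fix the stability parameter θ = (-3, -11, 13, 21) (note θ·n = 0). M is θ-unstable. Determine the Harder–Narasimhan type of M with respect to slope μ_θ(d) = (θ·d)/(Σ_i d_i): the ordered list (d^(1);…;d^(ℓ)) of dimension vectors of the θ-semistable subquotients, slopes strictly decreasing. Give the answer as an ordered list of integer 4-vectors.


Interval decomposition of M: I[1,4], I[2,2]^2, I[2,3].
HN type (ℓ=4): μ^(1)=21; μ^(2)=13; μ^(3)=-7; μ^(4)=-11

((0, 0, 0, 1); (0, 0, 2, 0); (1, 1, 0, 0); (0, 3, 0, 0))


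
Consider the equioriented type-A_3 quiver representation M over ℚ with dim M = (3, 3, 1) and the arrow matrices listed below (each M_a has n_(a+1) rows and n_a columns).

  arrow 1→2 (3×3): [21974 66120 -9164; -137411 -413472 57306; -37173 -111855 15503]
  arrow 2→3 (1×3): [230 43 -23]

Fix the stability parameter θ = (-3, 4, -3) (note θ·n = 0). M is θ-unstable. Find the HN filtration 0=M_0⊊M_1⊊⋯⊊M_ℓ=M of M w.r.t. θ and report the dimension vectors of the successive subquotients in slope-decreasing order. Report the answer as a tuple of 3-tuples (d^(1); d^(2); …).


Via rank(M_{q-1}∘⋯∘M_p): M ≅ I[1,1], I[1,2], I[1,3], I[2,2].
μ_θ-semistable layers: μ^(1)=4; μ^(2)=1/2; μ^(3)=-3

((0, 2, 0); (0, 1, 1); (3, 0, 0))


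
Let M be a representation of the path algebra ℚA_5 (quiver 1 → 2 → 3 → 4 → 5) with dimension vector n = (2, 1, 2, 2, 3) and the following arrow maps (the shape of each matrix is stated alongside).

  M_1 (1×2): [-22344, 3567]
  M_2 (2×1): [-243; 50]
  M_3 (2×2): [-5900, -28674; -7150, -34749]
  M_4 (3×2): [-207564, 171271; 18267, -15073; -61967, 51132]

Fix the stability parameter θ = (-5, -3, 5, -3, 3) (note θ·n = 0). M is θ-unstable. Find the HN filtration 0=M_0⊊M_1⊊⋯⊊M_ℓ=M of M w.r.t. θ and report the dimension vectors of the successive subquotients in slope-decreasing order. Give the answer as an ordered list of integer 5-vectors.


Interval decomposition of M: I[1,1], I[1,3], I[3,5], I[4,5], I[5,5].
HN type (ℓ=5): μ^(1)=5; μ^(2)=3; μ^(3)=1; μ^(4)=-3; μ^(5)=-5

((0, 0, 1, 0, 0); (0, 0, 0, 0, 3); (0, 0, 1, 1, 0); (0, 1, 0, 1, 0); (2, 0, 0, 0, 0))


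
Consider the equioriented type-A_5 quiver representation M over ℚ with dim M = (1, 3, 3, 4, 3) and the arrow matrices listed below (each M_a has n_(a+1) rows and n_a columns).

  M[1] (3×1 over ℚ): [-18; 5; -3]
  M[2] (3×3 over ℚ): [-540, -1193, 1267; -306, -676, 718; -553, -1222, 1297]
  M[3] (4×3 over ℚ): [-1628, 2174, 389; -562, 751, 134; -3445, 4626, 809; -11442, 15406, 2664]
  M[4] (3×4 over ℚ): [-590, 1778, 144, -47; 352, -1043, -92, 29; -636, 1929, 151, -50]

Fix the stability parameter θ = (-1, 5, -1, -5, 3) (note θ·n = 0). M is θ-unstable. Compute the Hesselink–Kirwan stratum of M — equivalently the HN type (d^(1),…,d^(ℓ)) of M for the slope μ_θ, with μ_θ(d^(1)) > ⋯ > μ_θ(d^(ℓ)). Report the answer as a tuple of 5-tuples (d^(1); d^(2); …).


Interval decomposition of M: I[1,5], I[2,5]^2, I[4,4].
HN type (ℓ=4): μ^(1)=3; μ^(2)=-1/3; μ^(3)=-1; μ^(4)=-5

((0, 0, 0, 0, 3); (0, 3, 3, 3, 0); (1, 0, 0, 0, 0); (0, 0, 0, 1, 0))


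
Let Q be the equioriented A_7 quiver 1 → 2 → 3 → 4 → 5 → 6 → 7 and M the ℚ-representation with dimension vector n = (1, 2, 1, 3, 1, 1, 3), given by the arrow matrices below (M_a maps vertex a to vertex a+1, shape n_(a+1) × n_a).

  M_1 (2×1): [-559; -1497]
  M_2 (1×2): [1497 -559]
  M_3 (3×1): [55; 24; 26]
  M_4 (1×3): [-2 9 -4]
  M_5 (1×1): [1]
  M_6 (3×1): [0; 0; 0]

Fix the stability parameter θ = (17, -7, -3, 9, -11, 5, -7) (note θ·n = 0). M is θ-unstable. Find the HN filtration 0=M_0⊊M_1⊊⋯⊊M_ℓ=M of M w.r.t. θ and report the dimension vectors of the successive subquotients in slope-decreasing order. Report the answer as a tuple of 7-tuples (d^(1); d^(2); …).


Via rank(M_{q-1}∘⋯∘M_p): M ≅ I[1,2], I[2,6], I[4,4]^2, I[7,7]^3.
μ_θ-semistable layers: μ^(1)=9; μ^(2)=5; μ^(3)=-1; μ^(4)=-3; μ^(5)=-7

((0, 0, 0, 2, 0, 0, 0); (1, 1, 0, 0, 0, 1, 0); (0, 0, 0, 1, 1, 0, 0); (0, 0, 1, 0, 0, 0, 0); (0, 1, 0, 0, 0, 0, 3))


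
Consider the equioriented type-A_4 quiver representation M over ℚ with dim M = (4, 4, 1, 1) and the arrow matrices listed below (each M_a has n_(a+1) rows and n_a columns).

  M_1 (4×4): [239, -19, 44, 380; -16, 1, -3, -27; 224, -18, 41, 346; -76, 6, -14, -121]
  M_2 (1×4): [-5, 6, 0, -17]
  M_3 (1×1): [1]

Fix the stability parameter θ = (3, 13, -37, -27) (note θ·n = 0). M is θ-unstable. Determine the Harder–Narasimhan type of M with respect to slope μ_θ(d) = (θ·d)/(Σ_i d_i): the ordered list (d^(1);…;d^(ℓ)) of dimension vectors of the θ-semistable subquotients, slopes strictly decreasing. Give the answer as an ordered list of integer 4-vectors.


Via rank(M_{q-1}∘⋯∘M_p): M ≅ I[1,2]^3, I[1,4].
μ_θ-semistable layers: μ^(1)=13; μ^(2)=3; μ^(3)=-12

((0, 3, 0, 0); (3, 0, 0, 0); (1, 1, 1, 1))


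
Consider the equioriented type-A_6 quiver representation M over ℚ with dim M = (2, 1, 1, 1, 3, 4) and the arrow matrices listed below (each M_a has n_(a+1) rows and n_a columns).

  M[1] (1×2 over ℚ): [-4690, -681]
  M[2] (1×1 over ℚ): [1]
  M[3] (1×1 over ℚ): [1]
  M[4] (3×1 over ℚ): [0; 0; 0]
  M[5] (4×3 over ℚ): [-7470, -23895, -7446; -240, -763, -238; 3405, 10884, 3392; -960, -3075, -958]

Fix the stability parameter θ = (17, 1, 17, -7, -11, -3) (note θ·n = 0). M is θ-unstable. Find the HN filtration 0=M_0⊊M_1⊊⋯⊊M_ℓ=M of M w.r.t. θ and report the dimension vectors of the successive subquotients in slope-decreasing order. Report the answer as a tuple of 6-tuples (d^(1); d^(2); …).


Interval decomposition of M: I[1,1], I[1,4], I[5,5], I[5,6]^2, I[6,6]^2.
HN type (ℓ=4): μ^(1)=17; μ^(2)=7; μ^(3)=-3; μ^(4)=-11

((1, 0, 0, 0, 0, 0); (1, 1, 1, 1, 0, 0); (0, 0, 0, 0, 0, 4); (0, 0, 0, 0, 3, 0))


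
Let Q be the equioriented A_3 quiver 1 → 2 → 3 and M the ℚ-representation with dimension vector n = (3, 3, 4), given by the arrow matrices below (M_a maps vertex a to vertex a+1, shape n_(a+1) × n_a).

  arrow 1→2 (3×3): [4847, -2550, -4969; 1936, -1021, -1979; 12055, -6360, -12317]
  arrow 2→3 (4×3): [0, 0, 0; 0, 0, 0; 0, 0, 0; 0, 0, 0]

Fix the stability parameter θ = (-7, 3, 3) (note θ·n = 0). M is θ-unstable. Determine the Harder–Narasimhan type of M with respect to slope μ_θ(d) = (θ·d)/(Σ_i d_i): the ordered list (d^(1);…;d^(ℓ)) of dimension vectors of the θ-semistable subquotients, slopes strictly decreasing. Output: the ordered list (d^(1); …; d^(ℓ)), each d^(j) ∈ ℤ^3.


Via rank(M_{q-1}∘⋯∘M_p): M ≅ I[1,2]^3, I[3,3]^4.
μ_θ-semistable layers: μ^(1)=3; μ^(2)=-7

((0, 3, 4); (3, 0, 0))


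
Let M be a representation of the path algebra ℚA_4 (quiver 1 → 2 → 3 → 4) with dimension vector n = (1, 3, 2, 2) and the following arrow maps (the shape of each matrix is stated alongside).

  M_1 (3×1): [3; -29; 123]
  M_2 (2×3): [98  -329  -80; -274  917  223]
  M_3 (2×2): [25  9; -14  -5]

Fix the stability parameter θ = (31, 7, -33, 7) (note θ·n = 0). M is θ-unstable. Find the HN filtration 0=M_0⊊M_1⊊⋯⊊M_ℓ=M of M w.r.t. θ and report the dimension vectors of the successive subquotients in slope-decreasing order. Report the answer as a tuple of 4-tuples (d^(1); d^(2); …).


Interval decomposition of M: I[1,4], I[2,2], I[2,4].
HN type (ℓ=3): μ^(1)=7; μ^(2)=5/3; μ^(3)=-13

((0, 1, 0, 2); (1, 1, 1, 0); (0, 1, 1, 0))


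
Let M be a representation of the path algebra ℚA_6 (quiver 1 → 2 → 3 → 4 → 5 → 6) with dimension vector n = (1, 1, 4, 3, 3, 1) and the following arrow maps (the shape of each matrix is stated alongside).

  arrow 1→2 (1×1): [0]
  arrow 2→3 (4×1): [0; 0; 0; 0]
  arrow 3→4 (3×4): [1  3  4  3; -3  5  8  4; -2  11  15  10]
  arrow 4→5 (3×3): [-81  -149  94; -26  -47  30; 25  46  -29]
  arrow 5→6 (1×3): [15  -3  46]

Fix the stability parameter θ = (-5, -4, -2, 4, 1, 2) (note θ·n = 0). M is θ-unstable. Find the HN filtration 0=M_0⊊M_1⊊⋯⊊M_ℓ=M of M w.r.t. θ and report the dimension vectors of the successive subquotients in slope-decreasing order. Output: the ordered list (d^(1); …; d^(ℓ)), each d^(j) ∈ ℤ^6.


Via rank(M_{q-1}∘⋯∘M_p): M ≅ I[1,1], I[2,2], I[3,3], I[3,5]^2, I[3,6].
μ_θ-semistable layers: μ^(1)=5/2; μ^(2)=7/3; μ^(3)=-2; μ^(4)=-4; μ^(5)=-5

((0, 0, 0, 2, 2, 0); (0, 0, 0, 1, 1, 1); (0, 0, 4, 0, 0, 0); (0, 1, 0, 0, 0, 0); (1, 0, 0, 0, 0, 0))


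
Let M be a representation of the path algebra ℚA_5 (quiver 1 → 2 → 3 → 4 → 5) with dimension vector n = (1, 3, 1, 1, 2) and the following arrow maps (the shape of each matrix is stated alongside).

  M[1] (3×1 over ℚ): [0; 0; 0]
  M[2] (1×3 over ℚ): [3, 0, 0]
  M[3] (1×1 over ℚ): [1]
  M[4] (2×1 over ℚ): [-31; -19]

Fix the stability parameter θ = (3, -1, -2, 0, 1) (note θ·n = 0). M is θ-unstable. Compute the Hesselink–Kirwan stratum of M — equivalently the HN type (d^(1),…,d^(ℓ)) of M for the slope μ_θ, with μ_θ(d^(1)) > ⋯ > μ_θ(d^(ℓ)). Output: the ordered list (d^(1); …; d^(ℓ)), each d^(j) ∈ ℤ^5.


Barcode: M ≅ I[1,1], I[2,2]^2, I[2,5], I[5,5]. HN layers by μ_θ (5 steps, strictly decreasing):
  μ^(1)=3; μ^(2)=1; μ^(3)=0; μ^(4)=-1; μ^(5)=-3/2

((1, 0, 0, 0, 0); (0, 0, 0, 0, 2); (0, 0, 0, 1, 0); (0, 2, 0, 0, 0); (0, 1, 1, 0, 0))


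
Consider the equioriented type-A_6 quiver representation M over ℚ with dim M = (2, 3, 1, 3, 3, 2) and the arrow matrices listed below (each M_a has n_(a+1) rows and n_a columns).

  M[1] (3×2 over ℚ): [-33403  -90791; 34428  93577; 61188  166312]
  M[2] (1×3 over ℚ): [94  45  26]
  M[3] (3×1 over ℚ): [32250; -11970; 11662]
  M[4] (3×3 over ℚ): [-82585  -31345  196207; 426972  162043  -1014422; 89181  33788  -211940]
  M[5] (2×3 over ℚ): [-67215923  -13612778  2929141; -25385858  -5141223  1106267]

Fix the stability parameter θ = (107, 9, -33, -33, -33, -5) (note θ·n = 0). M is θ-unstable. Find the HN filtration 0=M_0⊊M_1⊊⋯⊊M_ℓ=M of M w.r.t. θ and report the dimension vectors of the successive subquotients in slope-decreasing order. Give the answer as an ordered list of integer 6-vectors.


Via rank(M_{q-1}∘⋯∘M_p): M ≅ I[1,2], I[1,5], I[2,2], I[4,6]^2.
μ_θ-semistable layers: μ^(1)=58; μ^(2)=9; μ^(3)=17/5; μ^(4)=-5; μ^(5)=-33

((1, 1, 0, 0, 0, 0); (0, 1, 0, 0, 0, 0); (1, 1, 1, 1, 1, 0); (0, 0, 0, 0, 0, 2); (0, 0, 0, 2, 2, 0))


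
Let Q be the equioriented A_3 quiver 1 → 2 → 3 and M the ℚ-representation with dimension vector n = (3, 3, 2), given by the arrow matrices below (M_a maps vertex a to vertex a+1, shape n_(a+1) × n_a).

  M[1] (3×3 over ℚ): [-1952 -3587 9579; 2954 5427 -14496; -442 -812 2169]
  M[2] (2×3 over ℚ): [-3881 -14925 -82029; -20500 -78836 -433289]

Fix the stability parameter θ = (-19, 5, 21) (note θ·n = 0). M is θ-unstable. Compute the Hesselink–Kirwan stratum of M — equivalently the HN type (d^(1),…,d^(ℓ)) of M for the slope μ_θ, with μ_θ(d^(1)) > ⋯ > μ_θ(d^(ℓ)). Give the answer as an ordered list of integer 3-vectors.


Interval decomposition of M: I[1,1], I[1,2], I[1,3], I[2,3].
HN type (ℓ=3): μ^(1)=21; μ^(2)=5; μ^(3)=-19

((0, 0, 2); (0, 3, 0); (3, 0, 0))


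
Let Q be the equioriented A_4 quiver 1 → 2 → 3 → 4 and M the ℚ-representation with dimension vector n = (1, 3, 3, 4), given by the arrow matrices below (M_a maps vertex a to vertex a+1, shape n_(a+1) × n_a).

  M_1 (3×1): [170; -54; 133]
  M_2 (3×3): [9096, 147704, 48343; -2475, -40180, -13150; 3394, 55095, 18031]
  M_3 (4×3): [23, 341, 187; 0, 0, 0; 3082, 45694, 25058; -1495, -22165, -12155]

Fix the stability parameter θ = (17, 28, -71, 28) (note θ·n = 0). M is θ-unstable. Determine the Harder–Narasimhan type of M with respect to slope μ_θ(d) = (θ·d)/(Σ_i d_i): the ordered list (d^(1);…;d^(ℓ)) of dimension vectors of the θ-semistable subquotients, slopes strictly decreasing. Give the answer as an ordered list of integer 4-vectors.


Via rank(M_{q-1}∘⋯∘M_p): M ≅ I[1,3], I[2,3], I[2,4], I[4,4]^3.
μ_θ-semistable layers: μ^(1)=28; μ^(2)=-26/3; μ^(3)=-43/2

((0, 0, 0, 4); (1, 1, 1, 0); (0, 2, 2, 0))


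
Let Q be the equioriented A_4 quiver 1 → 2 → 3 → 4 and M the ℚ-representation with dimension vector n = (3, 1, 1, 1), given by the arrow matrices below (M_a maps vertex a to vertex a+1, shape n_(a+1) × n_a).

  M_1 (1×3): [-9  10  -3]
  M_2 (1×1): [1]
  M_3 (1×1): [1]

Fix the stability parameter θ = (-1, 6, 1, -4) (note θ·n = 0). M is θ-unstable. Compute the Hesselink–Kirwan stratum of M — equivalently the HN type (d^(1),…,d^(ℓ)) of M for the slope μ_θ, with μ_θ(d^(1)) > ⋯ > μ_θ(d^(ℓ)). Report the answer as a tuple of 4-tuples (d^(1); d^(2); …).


Interval decomposition of M: I[1,1]^2, I[1,4].
HN type (ℓ=2): μ^(1)=1; μ^(2)=-1

((0, 1, 1, 1); (3, 0, 0, 0))


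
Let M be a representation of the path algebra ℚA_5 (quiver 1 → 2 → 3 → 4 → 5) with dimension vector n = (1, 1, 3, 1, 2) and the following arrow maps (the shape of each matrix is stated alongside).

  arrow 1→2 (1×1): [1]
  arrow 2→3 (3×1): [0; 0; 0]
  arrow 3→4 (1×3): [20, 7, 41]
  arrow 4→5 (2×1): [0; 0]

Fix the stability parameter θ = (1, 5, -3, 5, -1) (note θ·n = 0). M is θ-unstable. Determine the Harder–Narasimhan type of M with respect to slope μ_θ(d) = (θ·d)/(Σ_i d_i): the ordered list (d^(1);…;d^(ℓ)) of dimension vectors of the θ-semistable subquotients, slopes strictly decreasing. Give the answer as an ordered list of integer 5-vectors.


Barcode: M ≅ I[1,2], I[3,3]^2, I[3,4], I[5,5]^2. HN layers by μ_θ (4 steps, strictly decreasing):
  μ^(1)=5; μ^(2)=1; μ^(3)=-1; μ^(4)=-3

((0, 1, 0, 1, 0); (1, 0, 0, 0, 0); (0, 0, 0, 0, 2); (0, 0, 3, 0, 0))


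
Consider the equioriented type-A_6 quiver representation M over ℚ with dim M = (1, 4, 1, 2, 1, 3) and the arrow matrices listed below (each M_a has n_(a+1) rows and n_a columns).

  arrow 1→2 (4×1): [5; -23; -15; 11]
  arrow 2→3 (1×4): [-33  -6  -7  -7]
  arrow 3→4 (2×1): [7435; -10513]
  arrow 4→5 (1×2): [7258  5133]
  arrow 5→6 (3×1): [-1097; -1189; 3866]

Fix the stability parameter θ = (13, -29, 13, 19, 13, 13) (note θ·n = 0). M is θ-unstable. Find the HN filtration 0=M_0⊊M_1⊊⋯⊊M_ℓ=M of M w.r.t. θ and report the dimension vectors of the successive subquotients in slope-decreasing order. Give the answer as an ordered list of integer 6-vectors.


Interval decomposition of M: I[1,6], I[2,2]^3, I[4,4], I[6,6]^2.
HN type (ℓ=5): μ^(1)=19; μ^(2)=15; μ^(3)=13; μ^(4)=-8; μ^(5)=-29

((0, 0, 0, 1, 0, 0); (0, 0, 0, 1, 1, 1); (0, 0, 1, 0, 0, 2); (1, 1, 0, 0, 0, 0); (0, 3, 0, 0, 0, 0))
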